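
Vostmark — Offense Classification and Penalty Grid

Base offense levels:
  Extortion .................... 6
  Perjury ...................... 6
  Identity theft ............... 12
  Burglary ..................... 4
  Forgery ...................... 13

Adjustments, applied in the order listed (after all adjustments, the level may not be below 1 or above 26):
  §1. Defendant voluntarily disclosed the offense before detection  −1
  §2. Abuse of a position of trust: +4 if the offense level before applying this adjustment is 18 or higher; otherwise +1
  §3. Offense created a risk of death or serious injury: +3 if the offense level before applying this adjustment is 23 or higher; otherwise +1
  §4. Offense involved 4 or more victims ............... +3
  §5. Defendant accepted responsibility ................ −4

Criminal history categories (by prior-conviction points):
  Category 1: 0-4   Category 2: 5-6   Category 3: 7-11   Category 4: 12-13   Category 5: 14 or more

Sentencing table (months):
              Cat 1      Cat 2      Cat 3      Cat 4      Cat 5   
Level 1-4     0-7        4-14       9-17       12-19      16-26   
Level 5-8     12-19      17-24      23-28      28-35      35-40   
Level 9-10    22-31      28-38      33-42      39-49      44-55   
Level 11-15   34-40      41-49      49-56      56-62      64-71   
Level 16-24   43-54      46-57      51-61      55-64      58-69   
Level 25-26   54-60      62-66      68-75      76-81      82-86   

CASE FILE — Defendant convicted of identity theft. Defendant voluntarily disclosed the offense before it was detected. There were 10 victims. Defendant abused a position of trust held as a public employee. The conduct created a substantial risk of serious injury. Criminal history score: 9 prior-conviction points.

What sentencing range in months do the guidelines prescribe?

51-61 months

Base offense level for identity theft: 12.
§1 applies: 12 − 1 = 11.
§2 applies (level before this adjustment is 11 < 18, so +1): 11 + 1 = 12.
§3 applies (level before this adjustment is 12 < 23, so +1): 12 + 1 = 13.
§4 applies: 13 + 3 = 16.
§5 does not apply.
Final offense level: 16.
Criminal history: 9 prior points → Category 3 (7-11).
Level 16 falls in the 16-24 band.
Grid: Level 16-24 × Category 3 = 51-61 months.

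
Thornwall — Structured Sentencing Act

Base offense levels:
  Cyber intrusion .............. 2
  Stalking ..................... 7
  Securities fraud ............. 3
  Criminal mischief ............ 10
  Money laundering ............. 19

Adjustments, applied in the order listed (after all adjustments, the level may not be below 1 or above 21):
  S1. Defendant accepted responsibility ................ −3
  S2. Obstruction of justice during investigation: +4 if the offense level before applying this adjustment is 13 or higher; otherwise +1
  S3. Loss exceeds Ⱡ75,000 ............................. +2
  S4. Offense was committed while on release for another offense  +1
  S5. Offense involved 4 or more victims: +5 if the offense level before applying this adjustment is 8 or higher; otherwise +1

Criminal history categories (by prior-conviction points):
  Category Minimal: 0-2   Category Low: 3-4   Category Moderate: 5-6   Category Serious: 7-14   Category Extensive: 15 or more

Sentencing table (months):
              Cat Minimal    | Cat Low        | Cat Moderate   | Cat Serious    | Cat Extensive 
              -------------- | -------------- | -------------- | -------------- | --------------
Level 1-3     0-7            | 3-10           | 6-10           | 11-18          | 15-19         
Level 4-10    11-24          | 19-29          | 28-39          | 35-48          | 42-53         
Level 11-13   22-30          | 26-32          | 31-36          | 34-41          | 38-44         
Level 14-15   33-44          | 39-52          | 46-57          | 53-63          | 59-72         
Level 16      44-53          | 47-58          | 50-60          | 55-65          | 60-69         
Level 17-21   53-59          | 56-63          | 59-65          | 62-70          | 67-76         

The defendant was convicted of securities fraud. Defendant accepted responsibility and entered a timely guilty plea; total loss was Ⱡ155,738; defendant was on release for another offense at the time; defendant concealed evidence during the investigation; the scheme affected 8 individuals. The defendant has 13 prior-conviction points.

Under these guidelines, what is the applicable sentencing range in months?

Base offense level for securities fraud: 3.
S1 applies: 3 − 3 = 0.
S2 applies (level before this adjustment is 0 < 13, so +1): 0 + 1 = 1.
S3 applies: 1 + 2 = 3.
S4 applies: 3 + 1 = 4.
S5 applies (level before this adjustment is 4 < 8, so +1): 4 + 1 = 5.
Final offense level: 5.
Criminal history: 13 prior points → Category Serious (7-14).
Level 5 falls in the 4-10 band.
Grid: Level 4-10 × Category Serious = 35-48 months.

35-48 months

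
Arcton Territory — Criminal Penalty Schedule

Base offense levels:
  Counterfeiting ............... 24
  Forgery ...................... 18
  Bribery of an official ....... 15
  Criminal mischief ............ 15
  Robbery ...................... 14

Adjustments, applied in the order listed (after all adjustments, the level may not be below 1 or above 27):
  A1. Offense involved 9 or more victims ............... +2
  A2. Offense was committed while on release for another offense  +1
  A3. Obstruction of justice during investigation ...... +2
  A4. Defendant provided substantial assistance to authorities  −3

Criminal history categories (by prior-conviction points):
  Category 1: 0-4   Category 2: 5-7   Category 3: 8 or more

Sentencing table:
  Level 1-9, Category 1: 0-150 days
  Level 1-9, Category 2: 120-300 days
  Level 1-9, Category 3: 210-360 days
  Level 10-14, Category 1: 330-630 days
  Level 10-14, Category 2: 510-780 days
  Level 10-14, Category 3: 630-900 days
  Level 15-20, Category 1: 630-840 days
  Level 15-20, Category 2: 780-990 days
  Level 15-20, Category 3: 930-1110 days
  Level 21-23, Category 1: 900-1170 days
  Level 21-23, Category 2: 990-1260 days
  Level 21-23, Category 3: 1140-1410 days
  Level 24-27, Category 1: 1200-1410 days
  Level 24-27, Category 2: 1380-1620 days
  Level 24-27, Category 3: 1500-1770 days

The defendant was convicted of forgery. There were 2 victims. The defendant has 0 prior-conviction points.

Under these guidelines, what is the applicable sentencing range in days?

Base offense level for forgery: 18.
Final offense level: 18.
Criminal history: 0 prior points → Category 1 (0-4).
Level 18 falls in the 15-20 band.
Grid: Level 15-20 × Category 1 = 630-840 days.

630-840 days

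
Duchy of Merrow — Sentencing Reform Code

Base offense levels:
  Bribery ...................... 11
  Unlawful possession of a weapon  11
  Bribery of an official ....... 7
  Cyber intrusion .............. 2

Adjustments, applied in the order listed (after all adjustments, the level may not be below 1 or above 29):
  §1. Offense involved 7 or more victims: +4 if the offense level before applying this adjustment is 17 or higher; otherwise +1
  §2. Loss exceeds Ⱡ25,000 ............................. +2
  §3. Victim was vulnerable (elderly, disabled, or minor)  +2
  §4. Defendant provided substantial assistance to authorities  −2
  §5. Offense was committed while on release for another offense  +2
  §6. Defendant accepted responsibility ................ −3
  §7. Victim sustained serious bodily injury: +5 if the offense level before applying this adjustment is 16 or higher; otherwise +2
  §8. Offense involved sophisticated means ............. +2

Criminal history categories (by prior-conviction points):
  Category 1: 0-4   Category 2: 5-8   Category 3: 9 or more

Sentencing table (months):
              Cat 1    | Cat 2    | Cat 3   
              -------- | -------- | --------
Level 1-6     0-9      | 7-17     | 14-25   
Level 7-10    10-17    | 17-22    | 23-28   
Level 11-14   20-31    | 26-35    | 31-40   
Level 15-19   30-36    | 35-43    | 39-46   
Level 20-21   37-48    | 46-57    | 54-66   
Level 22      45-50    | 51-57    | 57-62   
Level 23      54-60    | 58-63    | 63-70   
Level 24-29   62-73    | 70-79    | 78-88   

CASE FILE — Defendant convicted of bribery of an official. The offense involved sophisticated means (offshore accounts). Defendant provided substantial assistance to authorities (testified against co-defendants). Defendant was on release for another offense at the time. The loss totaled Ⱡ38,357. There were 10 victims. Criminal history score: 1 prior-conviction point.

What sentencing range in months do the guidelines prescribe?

Base offense level for bribery of an official: 7.
§1 applies (level before this adjustment is 7 < 17, so +1): 7 + 1 = 8.
§2 applies: 8 + 2 = 10.
§4 applies: 10 − 2 = 8.
§5 applies: 8 + 2 = 10.
§7 does not apply.
§8 applies: 10 + 2 = 12.
Final offense level: 12.
Criminal history: 1 prior point → Category 1 (0-4).
Level 12 falls in the 11-14 band.
Grid: Level 11-14 × Category 1 = 20-31 months.

20-31 months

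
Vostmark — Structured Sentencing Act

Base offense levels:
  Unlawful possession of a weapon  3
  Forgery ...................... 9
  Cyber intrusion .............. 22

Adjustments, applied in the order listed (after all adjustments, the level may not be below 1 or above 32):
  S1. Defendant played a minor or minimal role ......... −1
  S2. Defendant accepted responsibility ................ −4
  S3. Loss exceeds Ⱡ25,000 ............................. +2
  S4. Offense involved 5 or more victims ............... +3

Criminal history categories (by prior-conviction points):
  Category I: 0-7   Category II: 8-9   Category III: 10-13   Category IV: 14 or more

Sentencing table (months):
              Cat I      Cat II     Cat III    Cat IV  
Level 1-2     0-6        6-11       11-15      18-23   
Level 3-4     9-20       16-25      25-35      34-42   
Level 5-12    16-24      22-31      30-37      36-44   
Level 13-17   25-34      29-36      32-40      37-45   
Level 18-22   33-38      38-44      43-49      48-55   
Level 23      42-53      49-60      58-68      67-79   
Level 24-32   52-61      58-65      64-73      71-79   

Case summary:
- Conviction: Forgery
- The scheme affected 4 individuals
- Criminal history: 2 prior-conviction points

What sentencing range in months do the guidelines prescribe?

Base offense level for forgery: 9.
Final offense level: 9.
Criminal history: 2 prior points → Category I (0-7).
Level 9 falls in the 5-12 band.
Grid: Level 5-12 × Category I = 16-24 months.

16-24 months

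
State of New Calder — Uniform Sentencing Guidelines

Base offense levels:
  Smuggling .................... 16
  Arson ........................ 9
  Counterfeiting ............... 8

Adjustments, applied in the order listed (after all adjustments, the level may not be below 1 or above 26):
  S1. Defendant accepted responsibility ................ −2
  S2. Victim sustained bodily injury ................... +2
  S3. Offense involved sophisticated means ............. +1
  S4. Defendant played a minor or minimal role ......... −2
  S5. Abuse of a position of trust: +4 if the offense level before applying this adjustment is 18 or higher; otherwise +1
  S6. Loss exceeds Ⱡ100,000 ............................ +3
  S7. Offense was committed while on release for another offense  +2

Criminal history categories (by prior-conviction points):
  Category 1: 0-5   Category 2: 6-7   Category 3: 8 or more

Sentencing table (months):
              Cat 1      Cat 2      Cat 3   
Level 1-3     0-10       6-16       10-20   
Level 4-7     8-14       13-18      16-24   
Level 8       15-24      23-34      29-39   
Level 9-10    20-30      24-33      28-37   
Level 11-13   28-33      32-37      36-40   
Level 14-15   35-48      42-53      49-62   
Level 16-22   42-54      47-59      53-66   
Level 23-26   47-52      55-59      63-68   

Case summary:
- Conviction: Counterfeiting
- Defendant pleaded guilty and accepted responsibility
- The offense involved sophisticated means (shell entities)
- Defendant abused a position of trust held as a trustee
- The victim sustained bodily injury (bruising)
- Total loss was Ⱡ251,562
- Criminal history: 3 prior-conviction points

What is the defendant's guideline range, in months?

Base offense level for counterfeiting: 8.
S1 applies: 8 − 2 = 6.
S2 applies: 6 + 2 = 8.
S3 applies: 8 + 1 = 9.
S5 applies (level before this adjustment is 9 < 18, so +1): 9 + 1 = 10.
S6 applies: 10 + 3 = 13.
S7 does not apply.
Final offense level: 13.
Criminal history: 3 prior points → Category 1 (0-5).
Level 13 falls in the 11-13 band.
Grid: Level 11-13 × Category 1 = 28-33 months.

28-33 months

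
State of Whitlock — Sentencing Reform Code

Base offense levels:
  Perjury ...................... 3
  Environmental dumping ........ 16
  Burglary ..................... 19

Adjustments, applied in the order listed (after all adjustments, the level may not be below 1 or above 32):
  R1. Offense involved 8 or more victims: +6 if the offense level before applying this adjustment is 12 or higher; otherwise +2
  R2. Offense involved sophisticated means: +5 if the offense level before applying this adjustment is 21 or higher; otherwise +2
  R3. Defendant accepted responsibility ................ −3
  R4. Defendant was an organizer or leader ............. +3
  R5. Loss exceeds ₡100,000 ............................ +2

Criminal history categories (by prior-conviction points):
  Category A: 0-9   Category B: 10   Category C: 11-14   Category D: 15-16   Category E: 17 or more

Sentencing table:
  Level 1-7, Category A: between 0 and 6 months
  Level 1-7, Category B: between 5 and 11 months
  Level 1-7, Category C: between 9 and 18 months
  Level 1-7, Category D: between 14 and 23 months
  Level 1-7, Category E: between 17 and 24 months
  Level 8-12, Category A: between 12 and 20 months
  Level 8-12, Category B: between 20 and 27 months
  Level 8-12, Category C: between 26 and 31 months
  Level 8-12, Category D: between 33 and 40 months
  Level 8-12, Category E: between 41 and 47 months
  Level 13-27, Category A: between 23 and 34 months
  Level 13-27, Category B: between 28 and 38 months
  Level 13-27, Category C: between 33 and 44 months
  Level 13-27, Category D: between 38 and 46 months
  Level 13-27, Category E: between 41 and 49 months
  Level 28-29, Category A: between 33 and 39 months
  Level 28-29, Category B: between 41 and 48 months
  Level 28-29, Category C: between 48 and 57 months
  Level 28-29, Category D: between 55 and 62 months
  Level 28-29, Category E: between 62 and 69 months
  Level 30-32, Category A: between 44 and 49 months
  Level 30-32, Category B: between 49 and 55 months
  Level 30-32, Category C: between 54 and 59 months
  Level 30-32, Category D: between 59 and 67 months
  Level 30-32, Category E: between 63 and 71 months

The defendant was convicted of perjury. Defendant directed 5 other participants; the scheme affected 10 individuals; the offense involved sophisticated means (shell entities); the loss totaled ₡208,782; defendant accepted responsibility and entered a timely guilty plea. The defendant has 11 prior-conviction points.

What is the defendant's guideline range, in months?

26-31 months

Base offense level for perjury: 3.
R1 applies (level before this adjustment is 3 < 12, so +2): 3 + 2 = 5.
R2 applies (level before this adjustment is 5 < 21, so +2): 5 + 2 = 7.
R3 applies: 7 − 3 = 4.
R4 applies: 4 + 3 = 7.
R5 applies: 7 + 2 = 9.
Final offense level: 9.
Criminal history: 11 prior points → Category C (11-14).
Level 9 falls in the 8-12 band.
Grid: Level 8-12 × Category C = 26-31 months.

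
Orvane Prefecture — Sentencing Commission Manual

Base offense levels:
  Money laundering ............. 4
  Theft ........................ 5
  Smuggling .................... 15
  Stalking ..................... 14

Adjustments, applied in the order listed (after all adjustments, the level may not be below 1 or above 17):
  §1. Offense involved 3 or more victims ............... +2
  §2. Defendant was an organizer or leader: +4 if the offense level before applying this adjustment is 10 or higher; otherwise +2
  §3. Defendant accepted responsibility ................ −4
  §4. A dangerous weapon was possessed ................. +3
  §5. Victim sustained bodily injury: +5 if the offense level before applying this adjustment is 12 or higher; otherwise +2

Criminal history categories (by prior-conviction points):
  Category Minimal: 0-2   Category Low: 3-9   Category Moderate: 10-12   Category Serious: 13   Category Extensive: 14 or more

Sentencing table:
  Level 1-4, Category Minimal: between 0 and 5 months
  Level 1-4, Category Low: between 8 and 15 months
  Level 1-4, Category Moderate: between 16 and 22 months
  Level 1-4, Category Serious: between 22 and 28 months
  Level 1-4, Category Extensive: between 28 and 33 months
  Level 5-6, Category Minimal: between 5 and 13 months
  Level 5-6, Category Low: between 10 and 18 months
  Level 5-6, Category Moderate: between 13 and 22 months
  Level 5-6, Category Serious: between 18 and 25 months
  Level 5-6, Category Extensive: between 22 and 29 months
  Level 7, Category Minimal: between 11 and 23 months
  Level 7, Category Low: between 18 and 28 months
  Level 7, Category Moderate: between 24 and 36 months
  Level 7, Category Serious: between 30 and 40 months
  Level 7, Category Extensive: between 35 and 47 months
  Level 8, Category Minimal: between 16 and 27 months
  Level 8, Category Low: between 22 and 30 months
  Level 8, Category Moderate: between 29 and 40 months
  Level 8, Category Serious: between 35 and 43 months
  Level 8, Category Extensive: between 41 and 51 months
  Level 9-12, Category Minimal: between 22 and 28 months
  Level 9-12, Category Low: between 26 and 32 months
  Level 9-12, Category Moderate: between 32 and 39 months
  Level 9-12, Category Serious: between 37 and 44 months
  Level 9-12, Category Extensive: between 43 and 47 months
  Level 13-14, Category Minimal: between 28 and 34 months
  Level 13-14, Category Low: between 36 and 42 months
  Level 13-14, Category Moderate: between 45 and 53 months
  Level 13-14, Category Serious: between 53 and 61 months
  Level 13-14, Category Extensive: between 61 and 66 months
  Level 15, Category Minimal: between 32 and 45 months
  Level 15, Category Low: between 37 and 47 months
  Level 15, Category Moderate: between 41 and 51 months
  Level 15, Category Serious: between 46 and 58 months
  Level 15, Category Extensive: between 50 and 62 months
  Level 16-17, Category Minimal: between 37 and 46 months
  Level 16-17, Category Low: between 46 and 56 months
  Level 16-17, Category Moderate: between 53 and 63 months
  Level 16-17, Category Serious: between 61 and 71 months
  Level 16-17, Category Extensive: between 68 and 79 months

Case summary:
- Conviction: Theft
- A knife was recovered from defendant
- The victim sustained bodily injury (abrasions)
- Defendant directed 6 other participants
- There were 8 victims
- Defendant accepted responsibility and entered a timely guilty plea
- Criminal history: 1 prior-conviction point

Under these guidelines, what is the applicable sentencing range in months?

Base offense level for theft: 5.
§1 applies: 5 + 2 = 7.
§2 applies (level before this adjustment is 7 < 10, so +2): 7 + 2 = 9.
§3 applies: 9 − 4 = 5.
§4 applies: 5 + 3 = 8.
§5 applies (level before this adjustment is 8 < 12, so +2): 8 + 2 = 10.
Final offense level: 10.
Criminal history: 1 prior point → Category Minimal (0-2).
Level 10 falls in the 9-12 band.
Grid: Level 9-12 × Category Minimal = 22-28 months.

22-28 months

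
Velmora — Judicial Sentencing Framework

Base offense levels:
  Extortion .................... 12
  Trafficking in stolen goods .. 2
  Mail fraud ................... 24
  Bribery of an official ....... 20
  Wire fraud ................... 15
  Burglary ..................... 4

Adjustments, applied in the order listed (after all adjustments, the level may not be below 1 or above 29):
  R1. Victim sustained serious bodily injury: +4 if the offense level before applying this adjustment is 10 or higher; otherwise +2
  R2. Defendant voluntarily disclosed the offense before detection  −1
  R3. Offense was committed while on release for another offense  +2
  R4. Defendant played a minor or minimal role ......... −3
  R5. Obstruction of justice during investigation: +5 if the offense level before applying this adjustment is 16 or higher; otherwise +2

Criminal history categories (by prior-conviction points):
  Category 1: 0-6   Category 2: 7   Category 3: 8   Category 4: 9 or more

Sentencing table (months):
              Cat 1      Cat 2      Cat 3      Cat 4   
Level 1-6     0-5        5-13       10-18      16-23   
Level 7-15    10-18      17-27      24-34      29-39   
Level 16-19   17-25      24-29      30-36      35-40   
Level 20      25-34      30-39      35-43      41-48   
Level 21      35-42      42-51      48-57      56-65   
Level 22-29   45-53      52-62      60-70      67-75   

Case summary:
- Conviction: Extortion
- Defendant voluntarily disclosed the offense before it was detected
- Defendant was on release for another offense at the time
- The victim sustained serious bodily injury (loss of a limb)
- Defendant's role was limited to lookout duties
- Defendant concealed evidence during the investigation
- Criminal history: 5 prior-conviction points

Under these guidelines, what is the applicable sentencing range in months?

17-25 months

Base offense level for extortion: 12.
R1 applies (level before this adjustment is 12 ≥ 10, so +4): 12 + 4 = 16.
R2 applies: 16 − 1 = 15.
R3 applies: 15 + 2 = 17.
R4 applies: 17 − 3 = 14.
R5 applies (level before this adjustment is 14 < 16, so +2): 14 + 2 = 16.
Final offense level: 16.
Criminal history: 5 prior points → Category 1 (0-6).
Level 16 falls in the 16-19 band.
Grid: Level 16-19 × Category 1 = 17-25 months.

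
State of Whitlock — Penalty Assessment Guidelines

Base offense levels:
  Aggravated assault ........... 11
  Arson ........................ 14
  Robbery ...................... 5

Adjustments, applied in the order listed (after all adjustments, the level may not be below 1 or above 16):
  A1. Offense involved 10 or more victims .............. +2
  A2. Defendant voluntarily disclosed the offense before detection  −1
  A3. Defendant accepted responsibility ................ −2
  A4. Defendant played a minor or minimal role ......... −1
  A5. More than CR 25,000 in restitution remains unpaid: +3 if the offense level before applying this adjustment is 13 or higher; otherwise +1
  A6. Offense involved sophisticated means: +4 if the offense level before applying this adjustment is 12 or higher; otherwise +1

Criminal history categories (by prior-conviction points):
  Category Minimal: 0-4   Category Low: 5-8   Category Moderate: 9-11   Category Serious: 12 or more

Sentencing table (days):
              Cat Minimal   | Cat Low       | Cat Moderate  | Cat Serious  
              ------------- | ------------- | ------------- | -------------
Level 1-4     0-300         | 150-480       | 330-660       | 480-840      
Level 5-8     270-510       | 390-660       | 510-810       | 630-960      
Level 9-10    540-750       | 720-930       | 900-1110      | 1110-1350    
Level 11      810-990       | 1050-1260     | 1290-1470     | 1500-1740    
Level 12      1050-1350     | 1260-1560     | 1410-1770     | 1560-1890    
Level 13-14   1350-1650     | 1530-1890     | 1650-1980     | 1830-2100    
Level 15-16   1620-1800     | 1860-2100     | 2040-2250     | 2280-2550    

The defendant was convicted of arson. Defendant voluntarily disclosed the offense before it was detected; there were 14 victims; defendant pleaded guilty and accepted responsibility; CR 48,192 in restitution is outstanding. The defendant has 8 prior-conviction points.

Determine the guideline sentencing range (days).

1860-2100 days

Base offense level for arson: 14.
A1 applies: 14 + 2 = 16.
A2 applies: 16 − 1 = 15.
A3 applies: 15 − 2 = 13.
A5 applies (level before this adjustment is 13 ≥ 13, so +3): 13 + 3 = 16.
Final offense level: 16.
Criminal history: 8 prior points → Category Low (5-8).
Level 16 falls in the 15-16 band.
Grid: Level 15-16 × Category Low = 1860-2100 days.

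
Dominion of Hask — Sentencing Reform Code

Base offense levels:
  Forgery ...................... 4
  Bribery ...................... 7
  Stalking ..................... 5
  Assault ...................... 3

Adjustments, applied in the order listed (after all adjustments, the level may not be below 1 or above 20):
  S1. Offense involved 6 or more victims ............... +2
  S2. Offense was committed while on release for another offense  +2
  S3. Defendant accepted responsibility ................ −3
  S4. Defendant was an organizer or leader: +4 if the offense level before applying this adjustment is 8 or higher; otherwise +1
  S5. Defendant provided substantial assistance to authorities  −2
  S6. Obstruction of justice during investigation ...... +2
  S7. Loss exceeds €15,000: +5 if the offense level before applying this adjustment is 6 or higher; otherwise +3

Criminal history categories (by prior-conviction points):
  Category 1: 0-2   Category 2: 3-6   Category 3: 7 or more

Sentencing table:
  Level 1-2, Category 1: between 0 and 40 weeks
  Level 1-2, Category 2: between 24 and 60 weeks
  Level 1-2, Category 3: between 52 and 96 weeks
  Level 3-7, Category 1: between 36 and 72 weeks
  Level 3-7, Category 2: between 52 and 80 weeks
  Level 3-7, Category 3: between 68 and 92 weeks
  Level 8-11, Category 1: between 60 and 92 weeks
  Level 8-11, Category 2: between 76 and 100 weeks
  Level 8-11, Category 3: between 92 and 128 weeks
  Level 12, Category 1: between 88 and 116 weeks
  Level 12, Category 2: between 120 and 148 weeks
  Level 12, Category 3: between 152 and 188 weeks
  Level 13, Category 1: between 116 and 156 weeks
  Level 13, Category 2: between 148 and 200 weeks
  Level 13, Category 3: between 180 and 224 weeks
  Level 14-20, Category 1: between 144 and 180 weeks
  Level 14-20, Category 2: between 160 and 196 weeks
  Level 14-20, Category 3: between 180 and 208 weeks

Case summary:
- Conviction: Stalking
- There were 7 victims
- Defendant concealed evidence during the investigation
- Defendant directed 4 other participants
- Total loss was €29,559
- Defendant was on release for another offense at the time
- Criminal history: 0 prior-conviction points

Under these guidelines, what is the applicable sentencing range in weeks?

Base offense level for stalking: 5.
S1 applies: 5 + 2 = 7.
S2 applies: 7 + 2 = 9.
S4 applies (level before this adjustment is 9 ≥ 8, so +4): 9 + 4 = 13.
S5 does not apply.
S6 applies: 13 + 2 = 15.
S7 applies (level before this adjustment is 15 ≥ 6, so +5): 15 + 5 = 20.
Final offense level: 20.
Criminal history: 0 prior points → Category 1 (0-2).
Level 20 falls in the 14-20 band.
Grid: Level 14-20 × Category 1 = 144-180 weeks.

144-180 weeks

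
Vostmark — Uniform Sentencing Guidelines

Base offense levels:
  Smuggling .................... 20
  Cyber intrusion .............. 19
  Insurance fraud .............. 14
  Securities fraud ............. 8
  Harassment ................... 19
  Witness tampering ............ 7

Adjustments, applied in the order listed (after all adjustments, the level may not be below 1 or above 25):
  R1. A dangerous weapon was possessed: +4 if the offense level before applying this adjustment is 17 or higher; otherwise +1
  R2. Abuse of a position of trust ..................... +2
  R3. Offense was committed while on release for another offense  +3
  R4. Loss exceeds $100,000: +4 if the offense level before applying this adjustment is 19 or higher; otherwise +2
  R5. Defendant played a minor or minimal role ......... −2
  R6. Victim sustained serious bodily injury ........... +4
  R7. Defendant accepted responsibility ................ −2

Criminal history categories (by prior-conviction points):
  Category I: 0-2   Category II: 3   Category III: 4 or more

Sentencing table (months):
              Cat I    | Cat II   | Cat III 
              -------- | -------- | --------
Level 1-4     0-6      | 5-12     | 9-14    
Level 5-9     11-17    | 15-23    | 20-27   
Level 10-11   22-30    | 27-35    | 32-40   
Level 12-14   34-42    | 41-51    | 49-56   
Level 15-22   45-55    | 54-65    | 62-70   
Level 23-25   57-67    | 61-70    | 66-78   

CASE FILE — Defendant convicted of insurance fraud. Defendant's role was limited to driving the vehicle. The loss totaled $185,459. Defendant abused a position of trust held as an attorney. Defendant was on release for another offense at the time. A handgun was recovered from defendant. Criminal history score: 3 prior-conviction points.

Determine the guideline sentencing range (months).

Base offense level for insurance fraud: 14.
R1 applies (level before this adjustment is 14 < 17, so +1): 14 + 1 = 15.
R2 applies: 15 + 2 = 17.
R3 applies: 17 + 3 = 20.
R4 applies (level before this adjustment is 20 ≥ 19, so +4): 20 + 4 = 24.
R5 applies: 24 − 2 = 22.
R6 does not apply.
R7 does not apply.
Final offense level: 22.
Criminal history: 3 prior points → Category II (3).
Level 22 falls in the 15-22 band.
Grid: Level 15-22 × Category II = 54-65 months.

54-65 months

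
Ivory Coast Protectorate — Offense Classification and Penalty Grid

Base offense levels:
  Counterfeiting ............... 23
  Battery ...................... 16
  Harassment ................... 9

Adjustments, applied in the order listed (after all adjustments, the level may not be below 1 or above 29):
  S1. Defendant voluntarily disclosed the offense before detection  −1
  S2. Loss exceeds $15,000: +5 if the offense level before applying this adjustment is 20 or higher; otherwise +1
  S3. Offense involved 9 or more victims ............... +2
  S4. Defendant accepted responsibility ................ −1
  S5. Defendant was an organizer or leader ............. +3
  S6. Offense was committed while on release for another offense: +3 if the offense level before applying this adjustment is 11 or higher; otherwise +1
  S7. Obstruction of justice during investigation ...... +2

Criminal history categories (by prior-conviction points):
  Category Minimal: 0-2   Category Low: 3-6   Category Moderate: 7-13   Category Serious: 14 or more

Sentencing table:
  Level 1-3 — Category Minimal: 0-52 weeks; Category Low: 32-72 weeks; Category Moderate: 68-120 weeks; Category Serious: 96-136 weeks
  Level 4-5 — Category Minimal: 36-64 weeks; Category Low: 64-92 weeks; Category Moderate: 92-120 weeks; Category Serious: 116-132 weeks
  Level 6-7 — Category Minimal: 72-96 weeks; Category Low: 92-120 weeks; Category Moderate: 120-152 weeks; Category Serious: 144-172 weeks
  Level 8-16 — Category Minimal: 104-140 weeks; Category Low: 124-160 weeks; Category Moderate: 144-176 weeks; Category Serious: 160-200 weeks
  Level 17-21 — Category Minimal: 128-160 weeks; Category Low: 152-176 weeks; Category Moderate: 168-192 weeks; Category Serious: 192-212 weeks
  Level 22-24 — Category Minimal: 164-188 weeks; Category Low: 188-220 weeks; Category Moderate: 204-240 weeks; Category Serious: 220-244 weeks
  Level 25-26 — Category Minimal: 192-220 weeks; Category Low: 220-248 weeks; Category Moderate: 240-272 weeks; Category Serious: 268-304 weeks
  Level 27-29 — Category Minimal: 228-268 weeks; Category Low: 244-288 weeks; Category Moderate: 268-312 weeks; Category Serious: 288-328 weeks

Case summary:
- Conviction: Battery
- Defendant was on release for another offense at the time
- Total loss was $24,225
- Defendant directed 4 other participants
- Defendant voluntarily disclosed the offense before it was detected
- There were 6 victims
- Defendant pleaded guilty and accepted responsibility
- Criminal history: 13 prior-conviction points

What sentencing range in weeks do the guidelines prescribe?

168-192 weeks

Base offense level for battery: 16.
S1 applies: 16 − 1 = 15.
S2 applies (level before this adjustment is 15 < 20, so +1): 15 + 1 = 16.
S3 does not apply.
S4 applies: 16 − 1 = 15.
S5 applies: 15 + 3 = 18.
S6 applies (level before this adjustment is 18 ≥ 11, so +3): 18 + 3 = 21.
Final offense level: 21.
Criminal history: 13 prior points → Category Moderate (7-13).
Level 21 falls in the 17-21 band.
Grid: Level 17-21 × Category Moderate = 168-192 weeks.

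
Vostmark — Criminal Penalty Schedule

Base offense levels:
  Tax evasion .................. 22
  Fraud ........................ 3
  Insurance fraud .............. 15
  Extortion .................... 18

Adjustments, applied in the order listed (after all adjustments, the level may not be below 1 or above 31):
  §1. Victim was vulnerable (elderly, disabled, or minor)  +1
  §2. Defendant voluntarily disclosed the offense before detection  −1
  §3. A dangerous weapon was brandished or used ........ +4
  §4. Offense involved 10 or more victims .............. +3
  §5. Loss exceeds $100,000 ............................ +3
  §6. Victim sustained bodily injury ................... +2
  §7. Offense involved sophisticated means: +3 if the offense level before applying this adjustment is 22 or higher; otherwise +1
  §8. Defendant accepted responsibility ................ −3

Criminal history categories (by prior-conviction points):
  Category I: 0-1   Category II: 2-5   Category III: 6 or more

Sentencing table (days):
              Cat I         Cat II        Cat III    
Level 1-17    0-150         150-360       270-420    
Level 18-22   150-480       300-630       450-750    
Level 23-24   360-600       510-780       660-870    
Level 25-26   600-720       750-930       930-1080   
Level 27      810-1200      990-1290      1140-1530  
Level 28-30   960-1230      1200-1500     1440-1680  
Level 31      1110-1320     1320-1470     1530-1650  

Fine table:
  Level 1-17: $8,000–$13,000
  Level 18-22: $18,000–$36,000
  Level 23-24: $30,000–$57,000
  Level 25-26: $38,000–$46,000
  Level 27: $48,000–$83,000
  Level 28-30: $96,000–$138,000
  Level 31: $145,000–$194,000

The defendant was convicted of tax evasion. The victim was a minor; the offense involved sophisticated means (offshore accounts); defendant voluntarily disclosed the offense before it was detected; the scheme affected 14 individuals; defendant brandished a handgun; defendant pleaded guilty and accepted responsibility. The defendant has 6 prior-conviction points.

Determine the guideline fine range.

Base offense level for tax evasion: 22.
§1 applies: 22 + 1 = 23.
§2 applies: 23 − 1 = 22.
§3 applies: 22 + 4 = 26.
§4 applies: 26 + 3 = 29.
§7 applies (level before this adjustment is 29 ≥ 22, so +3): 29 + 3 = 32.
§8 applies: 32 − 3 = 29.
Final offense level: 29.
Level 29 falls in the 28-30 band.
Fine table: Level 28-30 → $96,000–$138,000.

$96,000–$138,000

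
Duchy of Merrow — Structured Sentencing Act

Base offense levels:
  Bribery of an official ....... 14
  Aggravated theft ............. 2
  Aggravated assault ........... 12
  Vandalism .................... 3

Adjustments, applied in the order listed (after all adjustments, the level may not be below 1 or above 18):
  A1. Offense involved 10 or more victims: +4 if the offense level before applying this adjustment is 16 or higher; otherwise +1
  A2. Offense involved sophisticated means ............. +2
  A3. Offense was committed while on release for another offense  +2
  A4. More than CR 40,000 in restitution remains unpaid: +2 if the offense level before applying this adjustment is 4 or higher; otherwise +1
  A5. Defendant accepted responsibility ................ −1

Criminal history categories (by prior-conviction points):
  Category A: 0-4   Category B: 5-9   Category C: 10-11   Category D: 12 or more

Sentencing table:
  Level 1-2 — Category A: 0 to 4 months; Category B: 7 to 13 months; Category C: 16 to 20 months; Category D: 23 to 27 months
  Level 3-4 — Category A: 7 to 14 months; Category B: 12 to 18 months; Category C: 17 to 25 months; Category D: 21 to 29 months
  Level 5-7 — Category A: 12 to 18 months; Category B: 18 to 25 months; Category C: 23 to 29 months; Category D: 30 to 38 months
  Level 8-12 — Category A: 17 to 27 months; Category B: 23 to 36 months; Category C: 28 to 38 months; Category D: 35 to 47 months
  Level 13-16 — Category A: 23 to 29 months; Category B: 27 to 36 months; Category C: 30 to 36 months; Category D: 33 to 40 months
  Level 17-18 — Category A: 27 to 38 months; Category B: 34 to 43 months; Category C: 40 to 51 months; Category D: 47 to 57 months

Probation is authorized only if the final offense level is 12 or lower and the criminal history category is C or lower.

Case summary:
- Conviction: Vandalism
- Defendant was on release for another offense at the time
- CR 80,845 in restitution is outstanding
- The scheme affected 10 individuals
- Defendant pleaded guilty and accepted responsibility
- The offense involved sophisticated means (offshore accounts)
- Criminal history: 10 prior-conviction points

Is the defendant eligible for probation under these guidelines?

Base offense level for vandalism: 3.
A1 applies (level before this adjustment is 3 < 16, so +1): 3 + 1 = 4.
A2 applies: 4 + 2 = 6.
A3 applies: 6 + 2 = 8.
A4 applies (level before this adjustment is 8 ≥ 4, so +2): 8 + 2 = 10.
A5 applies: 10 − 1 = 9.
Final offense level: 9.
Criminal history: 10 prior points → Category C (10-11).
Level 9 falls in the 8-12 band.
Grid: Level 8-12 × Category C = 28-38 months.
Probation check: level 9 ≤ 12 and category C ≤ C → eligible.

Yes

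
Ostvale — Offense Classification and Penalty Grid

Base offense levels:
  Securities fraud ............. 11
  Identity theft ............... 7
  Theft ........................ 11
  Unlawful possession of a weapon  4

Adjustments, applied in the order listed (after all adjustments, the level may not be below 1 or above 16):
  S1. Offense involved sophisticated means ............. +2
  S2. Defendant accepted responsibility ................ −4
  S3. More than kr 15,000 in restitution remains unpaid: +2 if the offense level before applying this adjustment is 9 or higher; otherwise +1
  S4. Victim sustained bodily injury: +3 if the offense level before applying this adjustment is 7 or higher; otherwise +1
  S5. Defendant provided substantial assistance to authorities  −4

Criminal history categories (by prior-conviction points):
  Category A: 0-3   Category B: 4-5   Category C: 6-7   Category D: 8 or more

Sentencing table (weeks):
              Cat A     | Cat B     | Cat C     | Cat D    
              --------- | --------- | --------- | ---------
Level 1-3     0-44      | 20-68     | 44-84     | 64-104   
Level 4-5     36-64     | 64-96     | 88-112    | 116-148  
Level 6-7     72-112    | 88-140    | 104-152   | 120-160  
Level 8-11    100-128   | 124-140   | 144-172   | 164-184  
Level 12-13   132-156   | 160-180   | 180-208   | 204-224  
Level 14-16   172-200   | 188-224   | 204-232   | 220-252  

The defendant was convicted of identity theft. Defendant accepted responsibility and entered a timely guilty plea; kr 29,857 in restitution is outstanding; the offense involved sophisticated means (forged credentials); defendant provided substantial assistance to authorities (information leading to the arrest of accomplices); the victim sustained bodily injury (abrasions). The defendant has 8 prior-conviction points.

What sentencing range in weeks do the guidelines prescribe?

64-104 weeks

Base offense level for identity theft: 7.
S1 applies: 7 + 2 = 9.
S2 applies: 9 − 4 = 5.
S3 applies (level before this adjustment is 5 < 9, so +1): 5 + 1 = 6.
S4 applies (level before this adjustment is 6 < 7, so +1): 6 + 1 = 7.
S5 applies: 7 − 4 = 3.
Final offense level: 3.
Criminal history: 8 prior points → Category D (8+).
Level 3 falls in the 1-3 band.
Grid: Level 1-3 × Category D = 64-104 weeks.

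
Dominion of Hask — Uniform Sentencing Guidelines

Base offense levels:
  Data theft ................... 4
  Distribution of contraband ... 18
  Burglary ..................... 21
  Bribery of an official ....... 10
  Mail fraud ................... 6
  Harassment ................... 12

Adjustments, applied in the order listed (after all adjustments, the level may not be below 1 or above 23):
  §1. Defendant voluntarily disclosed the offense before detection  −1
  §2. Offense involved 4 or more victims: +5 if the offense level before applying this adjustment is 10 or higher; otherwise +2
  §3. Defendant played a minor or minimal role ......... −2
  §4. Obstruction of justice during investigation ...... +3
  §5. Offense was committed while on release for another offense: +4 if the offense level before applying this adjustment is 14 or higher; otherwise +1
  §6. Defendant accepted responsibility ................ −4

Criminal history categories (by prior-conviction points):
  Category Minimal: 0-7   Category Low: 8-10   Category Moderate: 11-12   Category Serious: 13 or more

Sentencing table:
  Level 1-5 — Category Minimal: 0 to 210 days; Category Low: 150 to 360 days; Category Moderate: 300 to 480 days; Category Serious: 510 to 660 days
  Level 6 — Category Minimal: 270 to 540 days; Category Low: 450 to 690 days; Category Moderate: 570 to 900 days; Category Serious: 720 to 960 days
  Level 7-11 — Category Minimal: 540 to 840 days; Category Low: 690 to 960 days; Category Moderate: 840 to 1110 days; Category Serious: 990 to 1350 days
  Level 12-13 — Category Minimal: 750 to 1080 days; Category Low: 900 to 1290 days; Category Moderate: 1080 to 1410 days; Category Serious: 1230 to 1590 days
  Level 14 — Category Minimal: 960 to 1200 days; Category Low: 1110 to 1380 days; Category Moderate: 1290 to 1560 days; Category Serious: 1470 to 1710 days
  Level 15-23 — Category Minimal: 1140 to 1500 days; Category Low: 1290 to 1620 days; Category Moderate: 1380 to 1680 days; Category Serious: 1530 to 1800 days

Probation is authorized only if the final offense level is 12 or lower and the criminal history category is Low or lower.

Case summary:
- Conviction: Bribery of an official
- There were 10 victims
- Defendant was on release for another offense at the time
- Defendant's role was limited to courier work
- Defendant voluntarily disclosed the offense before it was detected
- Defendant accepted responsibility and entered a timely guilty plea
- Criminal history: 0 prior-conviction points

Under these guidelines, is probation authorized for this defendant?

Yes

Base offense level for bribery of an official: 10.
§1 applies: 10 − 1 = 9.
§2 applies (level before this adjustment is 9 < 10, so +2): 9 + 2 = 11.
§3 applies: 11 − 2 = 9.
§4 does not apply.
§5 applies (level before this adjustment is 9 < 14, so +1): 9 + 1 = 10.
§6 applies: 10 − 4 = 6.
Final offense level: 6.
Criminal history: 0 prior points → Category Minimal (0-7).
Level 6 falls in the 6 band.
Grid: Level 6 × Category Minimal = 270-540 days.
Probation check: level 6 ≤ 12 and category Minimal ≤ Low → eligible.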